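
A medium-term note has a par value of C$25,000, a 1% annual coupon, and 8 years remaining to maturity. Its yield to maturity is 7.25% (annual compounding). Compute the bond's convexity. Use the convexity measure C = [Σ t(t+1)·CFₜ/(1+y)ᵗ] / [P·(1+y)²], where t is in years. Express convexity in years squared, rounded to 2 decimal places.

With y = 0.0725:
  t   CF        PV=CF/(1+0.0725)^t    t·PV        t(t+1)·PV
  1       250.00       233.1002       233.1002         466.2005
  2       250.00       217.3429       434.6857       1,304.0572
  3       250.00       202.6507       607.9521       2,431.8084
  4       250.00       188.9517       755.8068       3,779.0340
  5       250.00       176.1787       880.8937       5,285.3623
  6       250.00       164.2692       985.6153       6,899.3074
  7       250.00       153.1648     1,072.1534       8,577.2275
  8    25,250.00    14,423.9091   115,391.2725   1,038,521.4524
  Σ                 15,759.5673   120,361.4799   1,067,264.4496
P = 15,759.5673.
Convexity = Σ t(t+1)·PV / [P·(1+y)²] = 1,067,264.4496 / (15,759.5673 × 1.150256) = 58.87530.

58.88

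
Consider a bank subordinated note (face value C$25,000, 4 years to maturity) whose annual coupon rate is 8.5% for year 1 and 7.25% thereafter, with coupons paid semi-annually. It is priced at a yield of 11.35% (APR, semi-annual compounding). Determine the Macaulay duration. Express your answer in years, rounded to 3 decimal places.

Periodic yield y = 0.05675. Discount each cash flow and weight by its period:
  t   CF        PV=CF/(1+0.05675)^t    t·PV
  1     1,062.50     1,005.4412     1,005.4412
  2     1,062.50       951.4466     1,902.8932
  3       906.25       767.9470     2,303.8410
  4       906.25       726.7064     2,906.8257
  5       906.25       687.6805     3,438.4027
  6       906.25       650.7505     3,904.5027
  7       906.25       615.8036     4,310.6252
  8    25,906.25    16,658.1397   133,265.1177
  Σ                 22,063.9156   153,037.6495
Price P = Σ PV = 22,063.9156.
Macaulay duration = Σ(t·PV) / P = 153,037.6495 / 22,063.9156 = 6.93611 half-year periods.
In years: 6.93611 / 2 = 3.46805 years.

3.468 years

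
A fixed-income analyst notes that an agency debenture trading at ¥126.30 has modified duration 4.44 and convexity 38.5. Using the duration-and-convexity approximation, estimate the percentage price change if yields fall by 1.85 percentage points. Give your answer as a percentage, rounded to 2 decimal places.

+8.87%

Duration effect: -D_mod·Δy = -4.44 × (-0.0185) = +0.082140
Convexity effect: ½·C·(Δy)² = 0.5 × 38.5 × (-0.0185)² = +0.0065883125
ΔP/P ≈ +0.082140 + 0.0065883125 = +0.0887283125
= +8.87283125%.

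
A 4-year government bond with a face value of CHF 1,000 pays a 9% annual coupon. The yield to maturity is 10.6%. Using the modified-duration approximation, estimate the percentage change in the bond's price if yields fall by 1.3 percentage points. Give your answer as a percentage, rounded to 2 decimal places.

+4.14%

Periodic yield y = 0.106. Modified duration first:
  t   CF        PV=CF/(1+0.106)^t    t·PV
  1        90.00        81.3743        81.3743
  2        90.00        73.5753       147.1507
  3        90.00        66.5238       199.5714
  4     1,090.00       728.4605     2,913.8419
  Σ                    949.9339     3,341.9383
P = 949.9339; D_Mac = 3.51807 yrs; D_mod = 3.51807/(1+0.106) = 3.18090 yrs.
ΔP/P ≈ -D_mod · Δy = -3.18090 × (-0.013) = +0.041352 = +4.1352%.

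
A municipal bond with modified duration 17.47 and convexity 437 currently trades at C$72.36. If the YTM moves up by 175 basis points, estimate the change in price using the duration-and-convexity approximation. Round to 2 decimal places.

-C$17.28

Duration effect: -D_mod·Δy = -17.47 × (+0.0175) = -0.305725
Convexity effect: ½·C·(Δy)² = 0.5 × 437 × (0.0175)² = +0.066915625
ΔP/P ≈ -0.305725 + 0.066915625 = -0.238809375
ΔP ≈ 72.36 × (-0.238809375) = -17.280246375.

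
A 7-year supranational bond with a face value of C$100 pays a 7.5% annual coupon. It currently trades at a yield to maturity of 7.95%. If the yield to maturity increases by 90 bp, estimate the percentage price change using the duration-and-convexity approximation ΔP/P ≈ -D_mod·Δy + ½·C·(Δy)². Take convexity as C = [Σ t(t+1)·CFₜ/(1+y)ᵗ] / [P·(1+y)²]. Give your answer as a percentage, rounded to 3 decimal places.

-4.586%

With y = 0.0795:
  t   CF        PV=CF/(1+0.0795)^t    t·PV        t(t+1)·PV
  1         7.50         6.9477         6.9477          13.8953
  2         7.50         6.4360        12.8720          38.6160
  3         7.50         5.9620        17.8861          71.5442
  4         7.50         5.5229        22.0918         110.4589
  5         7.50         5.1162        25.5810         153.4862
  6         7.50         4.7394        28.4365         199.0557
  7       107.50        62.9289       440.5021       3,524.0168
  Σ                     97.6531       554.3171       4,111.0731
P = 97.6531; D_Mac = 5.67639 yrs; D_mod = 5.25835 yrs; C = 36.12632.
Duration effect: -5.25835 × (+0.009) = -0.047325
Convexity effect: 0.5 × 36.12632 × (0.009)² = +0.0014631
ΔP/P ≈ -0.047325 + 0.0014631 = -0.045862 = -4.5862%.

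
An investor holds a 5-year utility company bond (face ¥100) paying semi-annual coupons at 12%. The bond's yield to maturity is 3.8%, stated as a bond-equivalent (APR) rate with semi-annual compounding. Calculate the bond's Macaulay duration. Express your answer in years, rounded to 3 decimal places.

4.080 years

Periodic yield y = 0.019. Discount each cash flow and weight by its period:
  t   CF        PV=CF/(1+0.019)^t    t·PV
  1         6.00         5.8881         5.8881
  2         6.00         5.7783        11.5567
  3         6.00         5.6706        17.0118
  4         6.00         5.5649        22.2595
  5         6.00         5.4611        27.3055
  6         6.00         5.3593        32.1557
  7         6.00         5.2593        36.8154
  8         6.00         5.1613        41.2903
  9         6.00         5.0650        45.5854
  10      106.00        87.8141       878.1405
  Σ                    137.0220     1,118.0089
Price P = Σ PV = 137.0220.
Macaulay duration = Σ(t·PV) / P = 1,118.0089 / 137.0220 = 8.15934 half-year periods.
In years: 8.15934 / 2 = 4.07967 years.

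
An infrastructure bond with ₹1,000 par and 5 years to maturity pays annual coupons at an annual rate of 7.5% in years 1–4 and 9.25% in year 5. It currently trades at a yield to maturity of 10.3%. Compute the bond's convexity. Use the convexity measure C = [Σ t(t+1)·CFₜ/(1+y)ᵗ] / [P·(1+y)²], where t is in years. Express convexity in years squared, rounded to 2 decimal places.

20.21

With y = 0.103:
  t   CF        PV=CF/(1+0.103)^t    t·PV        t(t+1)·PV
  1        75.00        67.9964        67.9964         135.9927
  2        75.00        61.6468       123.2935         369.8805
  3        75.00        55.8901       167.6702         670.6810
  4        75.00        50.6710       202.6839       1,013.4194
  5     1,092.50       669.1814     3,345.9072      20,075.4430
  Σ                    905.3856     3,907.5512      22,265.4167
P = 905.3856.
Convexity = Σ t(t+1)·PV / [P·(1+y)²] = 22,265.4167 / (905.3856 × 1.216609) = 20.21372.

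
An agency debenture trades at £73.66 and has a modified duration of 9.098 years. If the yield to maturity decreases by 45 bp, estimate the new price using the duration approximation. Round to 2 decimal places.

£76.68

Duration approximation: ΔP/P ≈ -D_mod · Δy = -9.098 × (-0.0045) = +0.040941.
New price ≈ 73.66 × (1 + 0.040941) = 76.67571406.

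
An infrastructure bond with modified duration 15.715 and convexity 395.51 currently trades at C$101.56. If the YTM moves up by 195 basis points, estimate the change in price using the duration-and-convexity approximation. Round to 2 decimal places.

Duration effect: -D_mod·Δy = -15.715 × (+0.0195) = -0.3064425
Convexity effect: ½·C·(Δy)² = 0.5 × 395.51 × (0.0195)² = +0.07519633875
ΔP/P ≈ -0.3064425 + 0.07519633875 = -0.23124616125
ΔP ≈ 101.56 × (-0.23124616125) = -23.48536013655.

-C$23.49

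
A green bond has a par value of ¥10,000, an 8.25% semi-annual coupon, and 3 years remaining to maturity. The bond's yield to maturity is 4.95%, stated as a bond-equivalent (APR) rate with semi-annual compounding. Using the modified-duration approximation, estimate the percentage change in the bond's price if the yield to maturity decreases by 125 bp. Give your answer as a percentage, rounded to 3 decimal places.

+3.333%

Periodic yield y = 0.02475. Modified duration first:
  t   CF        PV=CF/(1+0.02475)^t    t·PV
  1       412.50       402.5372       402.5372
  2       412.50       392.8150       785.6301
  3       412.50       383.3277     1,149.9830
  4       412.50       374.0695     1,496.2778
  5       412.50       365.0348     1,825.1742
  6    10,412.50     8,991.8169    53,950.9011
  Σ                 10,909.6011    59,610.5034
P = 10,909.6011; D_Mac = 5.46404 half-year periods = 2.73202 yrs; D_mod = 2.73202/(1+0.02475) = 2.66604 yrs.
ΔP/P ≈ -D_mod · Δy = -2.66604 × (-0.0125) = +0.033325 = +3.3325%.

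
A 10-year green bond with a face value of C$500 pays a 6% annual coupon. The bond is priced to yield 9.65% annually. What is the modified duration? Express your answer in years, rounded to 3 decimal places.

Periodic yield y = 0.0965. First find Macaulay duration:
  t   CF        PV=CF/(1+0.0965)^t    t·PV
  1        30.00        27.3598        27.3598
  2        30.00        24.9519        49.9038
  3        30.00        22.7560        68.2679
  4        30.00        20.7533        83.0131
  5        30.00        18.9268        94.6342
  6        30.00        17.2611       103.5668
  7        30.00        15.7420       110.1942
  8        30.00        14.3566       114.8529
  9        30.00        13.0931       117.8382
  10      530.00       210.9548     2,109.5485
  Σ                    386.1556     2,879.1795
P = 386.1556; Macaulay duration = 2,879.1795 / 386.1556 = 7.45601 years.
Modified duration = D_Mac / (1 + y) = 7.45601 / 1.0965 = 6.79983 years.

6.800 years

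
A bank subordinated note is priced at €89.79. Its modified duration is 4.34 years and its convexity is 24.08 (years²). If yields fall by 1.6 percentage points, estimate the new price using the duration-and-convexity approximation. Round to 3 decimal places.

€96.302

Duration effect: -D_mod·Δy = -4.34 × (-0.016) = +0.069440
Convexity effect: ½·C·(Δy)² = 0.5 × 24.08 × (-0.016)² = +0.00308224
ΔP/P ≈ +0.069440 + 0.00308224 = +0.07252224
New price ≈ 89.79 × (1 + 0.07252224) = 96.3017719296.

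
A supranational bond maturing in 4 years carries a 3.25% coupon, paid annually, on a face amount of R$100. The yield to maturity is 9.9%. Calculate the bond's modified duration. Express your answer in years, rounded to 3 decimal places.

Periodic yield y = 0.099. First find Macaulay duration:
  t   CF        PV=CF/(1+0.099)^t    t·PV
  1         3.25         2.9572         2.9572
  2         3.25         2.6908         5.3817
  3         3.25         2.4484         7.3453
  4       103.25        70.7782       283.1127
  Σ                     78.8747       298.7969
P = 78.8747; Macaulay duration = 298.7969 / 78.8747 = 3.78825 years.
Modified duration = D_Mac / (1 + y) = 3.78825 / 1.099 = 3.44700 years.

3.447 years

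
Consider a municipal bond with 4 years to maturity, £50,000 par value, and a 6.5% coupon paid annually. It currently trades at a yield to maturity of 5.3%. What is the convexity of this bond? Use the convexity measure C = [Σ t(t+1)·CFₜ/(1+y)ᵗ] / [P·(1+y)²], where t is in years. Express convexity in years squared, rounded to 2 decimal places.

With y = 0.053:
  t   CF        PV=CF/(1+0.053)^t    t·PV        t(t+1)·PV
  1     3,250.00     3,086.4198     3,086.4198       6,172.8395
  2     3,250.00     2,931.0729     5,862.1458      17,586.4373
  3     3,250.00     2,783.5450     8,350.6350      33,402.5401
  4    53,250.00    43,311.7895   173,247.1579     866,235.7893
  Σ                 52,112.8271   190,546.3584     923,397.6062
P = 52,112.8271.
Convexity = Σ t(t+1)·PV / [P·(1+y)²] = 923,397.6062 / (52,112.8271 × 1.108809) = 15.98039.

15.98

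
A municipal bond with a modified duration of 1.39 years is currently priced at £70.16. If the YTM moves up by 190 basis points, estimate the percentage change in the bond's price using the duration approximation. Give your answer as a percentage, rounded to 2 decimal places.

Duration approximation: ΔP/P ≈ -D_mod · Δy = -1.39 × (+0.019) = -0.026410.
As a percentage: -2.6410%.

-2.64%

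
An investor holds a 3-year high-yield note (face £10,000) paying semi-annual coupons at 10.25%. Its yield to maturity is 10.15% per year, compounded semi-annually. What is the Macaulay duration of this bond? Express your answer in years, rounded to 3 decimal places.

2.658 years

Periodic yield y = 0.05075. Discount each cash flow and weight by its period:
  t   CF        PV=CF/(1+0.05075)^t    t·PV
  1       512.50       487.7468       487.7468
  2       512.50       464.1892       928.3785
  3       512.50       441.7694     1,325.3083
  4       512.50       420.4325     1,681.7300
  5       512.50       400.1261     2,000.6305
  6    10,512.50     7,811.0536    46,866.3215
  Σ                 10,025.3177    53,290.1156
Price P = Σ PV = 10,025.3177.
Macaulay duration = Σ(t·PV) / P = 53,290.1156 / 10,025.3177 = 5.31555 half-year periods.
In years: 5.31555 / 2 = 2.65778 years.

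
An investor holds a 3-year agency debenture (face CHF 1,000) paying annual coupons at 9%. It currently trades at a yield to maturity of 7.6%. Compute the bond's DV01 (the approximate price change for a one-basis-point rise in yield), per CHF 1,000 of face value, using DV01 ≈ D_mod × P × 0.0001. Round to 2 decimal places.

Periodic yield y = 0.076.
  t   CF        PV=CF/(1+0.076)^t    t·PV
  1        90.00        83.6431        83.6431
  2        90.00        77.7352       155.4705
  3     1,090.00       874.9630     2,624.8890
  Σ                  1,036.3414     2,864.0026
P = 1,036.3414; D_Mac = 2.76357 yrs; D_mod = 2.56837 yrs.
DV01 ≈ 2.56837 × 1,036.3414 × 0.0001 = 0.266171.

CHF 0.27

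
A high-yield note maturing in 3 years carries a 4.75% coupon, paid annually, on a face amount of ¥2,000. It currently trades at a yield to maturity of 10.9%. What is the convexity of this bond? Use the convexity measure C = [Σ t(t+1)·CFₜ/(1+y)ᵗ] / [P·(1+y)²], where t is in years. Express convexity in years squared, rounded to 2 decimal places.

9.13

With y = 0.109:
  t   CF        PV=CF/(1+0.109)^t    t·PV        t(t+1)·PV
  1        95.00        85.6628        85.6628         171.3255
  2        95.00        77.2432       154.4865         463.4595
  3     2,095.00     1,535.9935     4,607.9806      18,431.9225
  Σ                  1,698.8995     4,848.1299      19,066.7075
P = 1,698.8995.
Convexity = Σ t(t+1)·PV / [P·(1+y)²] = 19,066.7075 / (1,698.8995 × 1.229881) = 9.12525.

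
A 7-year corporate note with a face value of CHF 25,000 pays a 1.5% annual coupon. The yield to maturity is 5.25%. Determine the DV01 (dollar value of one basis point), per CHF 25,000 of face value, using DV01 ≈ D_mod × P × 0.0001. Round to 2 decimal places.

CHF 12.40

Periodic yield y = 0.0525.
  t   CF        PV=CF/(1+0.0525)^t    t·PV
  1       375.00       356.2945       356.2945
  2       375.00       338.5221       677.0443
  3       375.00       321.6362       964.9087
  4       375.00       305.5926     1,222.3704
  5       375.00       290.3493     1,451.7464
  6       375.00       275.8663     1,655.1978
  7    25,375.00    17,735.8219   124,150.7534
  Σ                 19,624.0830   130,478.3154
P = 19,624.0830; D_Mac = 6.64889 yrs; D_mod = 6.31723 yrs.
DV01 ≈ 6.31723 × 19,624.0830 × 0.0001 = 12.396990.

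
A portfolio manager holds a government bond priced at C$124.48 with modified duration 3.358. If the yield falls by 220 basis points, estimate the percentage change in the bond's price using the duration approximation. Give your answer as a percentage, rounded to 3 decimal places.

Duration approximation: ΔP/P ≈ -D_mod · Δy = -3.358 × (-0.022) = +0.073876.
As a percentage: +7.3876%.

+7.388%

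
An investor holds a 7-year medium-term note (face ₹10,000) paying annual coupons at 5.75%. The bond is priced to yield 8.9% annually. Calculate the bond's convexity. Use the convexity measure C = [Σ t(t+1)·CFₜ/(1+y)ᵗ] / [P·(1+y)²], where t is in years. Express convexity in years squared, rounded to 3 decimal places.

With y = 0.089:
  t   CF        PV=CF/(1+0.089)^t    t·PV        t(t+1)·PV
  1       575.00       528.0073       528.0073       1,056.0147
  2       575.00       484.8552       969.7105       2,909.1314
  3       575.00       445.2298     1,335.6893       5,342.7574
  4       575.00       408.8428     1,635.3711       8,176.8555
  5       575.00       375.4295     1,877.1477      11,262.8863
  6       575.00       344.7471     2,068.4823      14,479.3764
  7    10,575.00     5,822.1745    40,755.2215     326,041.7720
  Σ                  8,409.2862    49,169.6298     369,268.7935
P = 8,409.2862.
Convexity = Σ t(t+1)·PV / [P·(1+y)²] = 369,268.7935 / (8,409.2862 × 1.185921) = 37.02778.

37.028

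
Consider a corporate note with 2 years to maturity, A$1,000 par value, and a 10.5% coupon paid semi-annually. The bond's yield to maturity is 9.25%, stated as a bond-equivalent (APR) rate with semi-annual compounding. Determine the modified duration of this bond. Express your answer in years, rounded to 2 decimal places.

1.77 years

Periodic yield y = 0.04625. First find Macaulay duration:
  t   CF        PV=CF/(1+0.04625)^t    t·PV
  1        52.50        50.1792        50.1792
  2        52.50        47.9610        95.9220
  3        52.50        45.8409       137.5226
  4     1,052.50       878.3755     3,513.5021
  Σ                  1,022.3566     3,797.1259
P = 1,022.3566; Macaulay duration = 3,797.1259 / 1,022.3566 = 3.71409 half-year periods = 1.85705 years.
Modified duration = D_Mac / (1 + y) = 1.85705 / 1.04625 = 1.77495 years.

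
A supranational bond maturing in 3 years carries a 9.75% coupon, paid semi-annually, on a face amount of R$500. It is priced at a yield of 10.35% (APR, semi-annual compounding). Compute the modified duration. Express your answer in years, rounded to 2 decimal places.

Periodic yield y = 0.05175. First find Macaulay duration:
  t   CF        PV=CF/(1+0.05175)^t    t·PV
  1       24.375        23.1757        23.1757
  2       24.375        22.0353        44.0707
  3       24.375        20.9511        62.8533
  4       24.375        19.9202        79.6810
  5       24.375        18.9401        94.7004
  6      524.375       387.4065     2,324.4387
  Σ                    492.4289     2,628.9198
P = 492.4289; Macaulay duration = 2,628.9198 / 492.4289 = 5.33868 half-year periods = 2.66934 years.
Modified duration = D_Mac / (1 + y) = 2.66934 / 1.05175 = 2.53800 years.

2.54 years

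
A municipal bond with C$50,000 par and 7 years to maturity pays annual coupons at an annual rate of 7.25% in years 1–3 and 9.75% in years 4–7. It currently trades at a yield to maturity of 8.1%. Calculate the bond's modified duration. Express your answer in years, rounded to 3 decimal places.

5.253 years

Periodic yield y = 0.081. First find Macaulay duration:
  t   CF        PV=CF/(1+0.081)^t    t·PV
  1     3,625.00     3,353.3765     3,353.3765
  2     3,625.00     3,102.1059     6,204.2118
  3     3,625.00     2,869.6632     8,608.9896
  4     4,875.00     3,570.0298    14,280.1193
  5     4,875.00     3,302.5253    16,512.6264
  6     4,875.00     3,055.0650    18,330.3901
  7    54,875.00    31,812.2712   222,685.8981
  Σ                 51,065.0369   289,975.6118
P = 51,065.0369; Macaulay duration = 289,975.6118 / 51,065.0369 = 5.67855 years.
Modified duration = D_Mac / (1 + y) = 5.67855 / 1.081 = 5.25306 years.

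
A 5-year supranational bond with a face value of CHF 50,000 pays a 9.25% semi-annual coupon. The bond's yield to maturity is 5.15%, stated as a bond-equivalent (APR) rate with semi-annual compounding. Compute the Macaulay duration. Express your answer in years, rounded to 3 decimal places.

4.194 years

Periodic yield y = 0.02575. Discount each cash flow and weight by its period:
  t   CF        PV=CF/(1+0.02575)^t    t·PV
  1     2,312.50     2,254.4480     2,254.4480
  2     2,312.50     2,197.8532     4,395.7065
  3     2,312.50     2,142.6793     6,428.0378
  4     2,312.50     2,088.8903     8,355.5613
  5     2,312.50     2,036.4517    10,182.2585
  6     2,312.50     1,985.3295    11,911.9768
  7     2,312.50     1,935.4906    13,548.4341
  8     2,312.50     1,886.9028    15,095.2227
  9     2,312.50     1,839.5348    16,555.8133
  10   52,312.50    40,568.6185   405,686.1852
  Σ                 58,936.1987   494,413.6440
Price P = Σ PV = 58,936.1987.
Macaulay duration = Σ(t·PV) / P = 494,413.6440 / 58,936.1987 = 8.38896 half-year periods.
In years: 8.38896 / 2 = 4.19448 years.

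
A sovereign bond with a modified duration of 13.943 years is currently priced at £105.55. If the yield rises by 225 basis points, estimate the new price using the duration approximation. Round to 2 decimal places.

£72.44

Duration approximation: ΔP/P ≈ -D_mod · Δy = -13.943 × (+0.0225) = -0.3137175.
New price ≈ 105.55 × (1 - 0.3137175) = 72.437117875.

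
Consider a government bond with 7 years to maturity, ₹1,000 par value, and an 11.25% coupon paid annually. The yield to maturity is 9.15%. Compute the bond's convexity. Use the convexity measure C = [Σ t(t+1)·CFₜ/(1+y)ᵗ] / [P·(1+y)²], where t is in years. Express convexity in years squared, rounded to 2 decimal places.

With y = 0.0915:
  t   CF        PV=CF/(1+0.0915)^t    t·PV        t(t+1)·PV
  1       112.50       103.0692       103.0692         206.1383
  2       112.50        94.4289       188.8578         566.5735
  3       112.50        86.5130       259.5390       1,038.1558
  4       112.50        79.2606       317.0426       1,585.2128
  5       112.50        72.6163       363.0813       2,178.4875
  6       112.50        66.5289       399.1732       2,794.2121
  7     1,112.50       602.7453     4,219.2172      33,753.7373
  Σ                  1,105.1621     5,849.9801      42,122.5174
P = 1,105.1621.
Convexity = Σ t(t+1)·PV / [P·(1+y)²] = 42,122.5174 / (1,105.1621 × 1.191372) = 31.99196.

31.99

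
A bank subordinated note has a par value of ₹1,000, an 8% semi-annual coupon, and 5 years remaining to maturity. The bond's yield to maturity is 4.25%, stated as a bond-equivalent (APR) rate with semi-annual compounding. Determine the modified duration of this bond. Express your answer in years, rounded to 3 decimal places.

Periodic yield y = 0.02125. First find Macaulay duration:
  t   CF        PV=CF/(1+0.02125)^t    t·PV
  1        40.00        39.1677        39.1677
  2        40.00        38.3527        76.7054
  3        40.00        37.5547       112.6640
  4        40.00        36.7732       147.0929
  5        40.00        36.0081       180.0403
  6        40.00        35.2588       211.5528
  7        40.00        34.5251       241.6760
  8        40.00        33.8068       270.4540
  9        40.00        33.1033       297.9298
  10    1,040.00       842.7769     8,427.7694
  Σ                  1,167.3273    10,005.0522
P = 1,167.3273; Macaulay duration = 10,005.0522 / 1,167.3273 = 8.57091 half-year periods = 4.28545 years.
Modified duration = D_Mac / (1 + y) = 4.28545 / 1.02125 = 4.19628 years.

4.196 years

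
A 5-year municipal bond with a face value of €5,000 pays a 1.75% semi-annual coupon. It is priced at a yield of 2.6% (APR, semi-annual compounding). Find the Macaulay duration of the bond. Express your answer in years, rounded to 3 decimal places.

4.804 years

Periodic yield y = 0.013. Discount each cash flow and weight by its period:
  t   CF        PV=CF/(1+0.013)^t    t·PV
  1        43.75        43.1885        43.1885
  2        43.75        42.6343        85.2686
  3        43.75        42.0872       126.2615
  4        43.75        41.5471       166.1882
  5        43.75        41.0139       205.0694
  6        43.75        40.4875       242.9252
  7        43.75        39.9680       279.7757
  8        43.75        39.4550       315.6403
  9        43.75        38.9487       350.5384
  10    5,043.75     4,432.6057    44,326.0568
  Σ                  4,801.9359    46,140.9127
Price P = Σ PV = 4,801.9359.
Macaulay duration = Σ(t·PV) / P = 46,140.9127 / 4,801.9359 = 9.60881 half-year periods.
In years: 9.60881 / 2 = 4.80441 years.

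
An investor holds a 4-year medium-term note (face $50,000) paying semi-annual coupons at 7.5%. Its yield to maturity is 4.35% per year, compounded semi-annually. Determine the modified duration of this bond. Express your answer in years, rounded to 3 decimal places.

Periodic yield y = 0.02175. First find Macaulay duration:
  t   CF        PV=CF/(1+0.02175)^t    t·PV
  1     1,875.00     1,835.0869     1,835.0869
  2     1,875.00     1,796.0234     3,592.0467
  3     1,875.00     1,757.7914     5,273.3742
  4     1,875.00     1,720.3733     6,881.4931
  5     1,875.00     1,683.7517     8,418.7584
  6     1,875.00     1,647.9096     9,887.4578
  7     1,875.00     1,612.8306    11,289.8140
  8    51,875.00    43,671.7845   349,374.2763
  Σ                 55,725.5513   396,552.3073
P = 55,725.5513; Macaulay duration = 396,552.3073 / 55,725.5513 = 7.11617 half-year periods = 3.55808 years.
Modified duration = D_Mac / (1 + y) = 3.55808 / 1.02175 = 3.48234 years.

3.482 years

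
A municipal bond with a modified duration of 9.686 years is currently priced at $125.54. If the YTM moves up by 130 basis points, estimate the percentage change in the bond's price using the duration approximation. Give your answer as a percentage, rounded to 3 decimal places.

Duration approximation: ΔP/P ≈ -D_mod · Δy = -9.686 × (+0.013) = -0.125918.
As a percentage: -12.5918%.

-12.592%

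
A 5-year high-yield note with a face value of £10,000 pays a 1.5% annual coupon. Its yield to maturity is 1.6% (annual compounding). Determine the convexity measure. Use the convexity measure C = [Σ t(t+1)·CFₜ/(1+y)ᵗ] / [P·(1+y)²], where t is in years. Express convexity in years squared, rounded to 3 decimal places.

With y = 0.016:
  t   CF        PV=CF/(1+0.016)^t    t·PV        t(t+1)·PV
  1       150.00       147.6378       147.6378         295.2756
  2       150.00       145.3128       290.6256         871.8767
  3       150.00       143.0244       429.0732       1,716.2928
  4       150.00       140.7720       563.0882       2,815.4409
  5    10,150.00     9,375.5662    46,877.8308     281,266.9846
  Σ                  9,952.3132    48,308.2555     286,965.8707
P = 9,952.3132.
Convexity = Σ t(t+1)·PV / [P·(1+y)²] = 286,965.8707 / (9,952.3132 × 1.032256) = 27.93308.

27.933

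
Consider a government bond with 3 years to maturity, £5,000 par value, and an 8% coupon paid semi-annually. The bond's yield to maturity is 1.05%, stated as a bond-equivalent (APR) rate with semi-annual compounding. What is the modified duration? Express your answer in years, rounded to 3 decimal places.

Periodic yield y = 0.00525. First find Macaulay duration:
  t   CF        PV=CF/(1+0.00525)^t    t·PV
  1       200.00       198.9555       198.9555
  2       200.00       197.9164       395.8328
  3       200.00       196.8828       590.6484
  4       200.00       195.8546       783.4182
  5       200.00       194.8317       974.1584
  6     5,200.00     5,039.1682    30,235.0091
  Σ                  6,023.6091    33,178.0224
P = 6,023.6091; Macaulay duration = 33,178.0224 / 6,023.6091 = 5.50800 half-year periods = 2.75400 years.
Modified duration = D_Mac / (1 + y) = 2.75400 / 1.00525 = 2.73962 years.

2.740 years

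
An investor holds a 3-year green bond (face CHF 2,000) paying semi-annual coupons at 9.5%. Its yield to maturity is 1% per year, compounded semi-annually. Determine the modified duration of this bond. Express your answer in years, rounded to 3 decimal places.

Periodic yield y = 0.005. First find Macaulay duration:
  t   CF        PV=CF/(1+0.005)^t    t·PV
  1        95.00        94.5274        94.5274
  2        95.00        94.0571       188.1142
  3        95.00        93.5891       280.7674
  4        95.00        93.1235       372.4941
  5        95.00        92.6602       463.3011
  6     2,095.00     2,033.2354    12,199.4122
  Σ                  2,501.1927    13,598.6163
P = 2,501.1927; Macaulay duration = 13,598.6163 / 2,501.1927 = 5.43685 half-year periods = 2.71843 years.
Modified duration = D_Mac / (1 + y) = 2.71843 / 1.005 = 2.70490 years.

2.705 years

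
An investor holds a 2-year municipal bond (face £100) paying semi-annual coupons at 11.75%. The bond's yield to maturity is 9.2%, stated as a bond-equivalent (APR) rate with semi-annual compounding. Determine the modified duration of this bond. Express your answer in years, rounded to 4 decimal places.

1.7625 years

Periodic yield y = 0.046. First find Macaulay duration:
  t   CF        PV=CF/(1+0.046)^t    t·PV
  1        5.875         5.6166         5.6166
  2        5.875         5.3696        10.7393
  3        5.875         5.1335        15.4005
  4      105.875        88.4437       353.7746
  Σ                    104.5634       385.5310
P = 104.5634; Macaulay duration = 385.5310 / 104.5634 = 3.68705 half-year periods = 1.84353 years.
Modified duration = D_Mac / (1 + y) = 1.84353 / 1.046 = 1.76245 years.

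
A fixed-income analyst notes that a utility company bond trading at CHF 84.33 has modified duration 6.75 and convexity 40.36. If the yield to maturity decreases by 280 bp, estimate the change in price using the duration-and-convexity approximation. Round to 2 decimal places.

Duration effect: -D_mod·Δy = -6.75 × (-0.028) = +0.189000
Convexity effect: ½·C·(Δy)² = 0.5 × 40.36 × (-0.028)² = +0.01582112
ΔP/P ≈ +0.189000 + 0.01582112 = +0.20482112
ΔP ≈ 84.33 × (+0.20482112) = +17.2725650496.

+CHF 17.27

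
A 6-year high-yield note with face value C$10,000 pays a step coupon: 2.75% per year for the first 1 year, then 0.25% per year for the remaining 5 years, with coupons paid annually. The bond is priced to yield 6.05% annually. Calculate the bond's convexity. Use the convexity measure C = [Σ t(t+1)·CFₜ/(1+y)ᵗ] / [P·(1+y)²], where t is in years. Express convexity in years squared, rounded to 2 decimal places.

With y = 0.0605:
  t   CF        PV=CF/(1+0.0605)^t    t·PV        t(t+1)·PV
  1       275.00       259.3116       259.3116         518.6233
  2        25.00        22.2289        44.4579         133.3736
  3        25.00        20.9608        62.8824         251.5297
  4        25.00        19.7650        79.0601         395.3005
  5        25.00        18.6375        93.1873         559.1237
  6    10,025.00     7,047.2608    42,283.5648     295,984.9538
  Σ                  7,388.1647    42,822.4641     297,842.9046
P = 7,388.1647.
Convexity = Σ t(t+1)·PV / [P·(1+y)²] = 297,842.9046 / (7,388.1647 × 1.124660) = 35.84506.

35.85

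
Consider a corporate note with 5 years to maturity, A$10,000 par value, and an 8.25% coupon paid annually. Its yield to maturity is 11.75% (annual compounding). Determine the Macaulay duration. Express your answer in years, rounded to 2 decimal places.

4.24 years

Periodic yield y = 0.1175. Discount each cash flow and weight by its year:
  t   CF        PV=CF/(1+0.1175)^t    t·PV
  1       825.00       738.2550       738.2550
  2       825.00       660.6309     1,321.2618
  3       825.00       591.1686     1,773.5058
  4       825.00       529.0099     2,116.0397
  5    10,825.00     6,211.4107    31,057.0535
  Σ                  8,730.4752    37,006.1158
Price P = Σ PV = 8,730.4752.
Macaulay duration = Σ(t·PV) / P = 37,006.1158 / 8,730.4752 = 4.23873 years.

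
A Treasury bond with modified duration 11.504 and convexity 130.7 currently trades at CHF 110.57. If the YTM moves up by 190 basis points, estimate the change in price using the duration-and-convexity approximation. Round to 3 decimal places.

-CHF 21.559

Duration effect: -D_mod·Δy = -11.504 × (+0.019) = -0.218576
Convexity effect: ½·C·(Δy)² = 0.5 × 130.7 × (0.019)² = +0.02359135
ΔP/P ≈ -0.218576 + 0.02359135 = -0.19498465
ΔP ≈ 110.57 × (-0.19498465) = -21.5594527505.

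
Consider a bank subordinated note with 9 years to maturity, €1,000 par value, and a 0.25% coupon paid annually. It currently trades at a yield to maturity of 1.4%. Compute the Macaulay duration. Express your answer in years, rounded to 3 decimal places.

8.905 years

Periodic yield y = 0.014. Discount each cash flow and weight by its year:
  t   CF        PV=CF/(1+0.014)^t    t·PV
  1         2.50         2.4655         2.4655
  2         2.50         2.4314         4.8629
  3         2.50         2.3979         7.1936
  4         2.50         2.3648         9.4591
  5         2.50         2.3321        11.6606
  6         2.50         2.2999        13.7995
  7         2.50         2.2682        15.8771
  8         2.50         2.2368        17.8948
  9     1,002.50       884.5915     7,961.3239
  Σ                    903.3882     8,044.5370
Price P = Σ PV = 903.3882.
Macaulay duration = Σ(t·PV) / P = 8,044.5370 / 903.3882 = 8.90485 years.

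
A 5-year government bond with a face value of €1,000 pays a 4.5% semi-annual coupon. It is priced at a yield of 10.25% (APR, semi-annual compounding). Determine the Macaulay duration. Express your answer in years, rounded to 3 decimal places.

4.456 years

Periodic yield y = 0.05125. Discount each cash flow and weight by its period:
  t   CF        PV=CF/(1+0.05125)^t    t·PV
  1        22.50        21.4031        21.4031
  2        22.50        20.3597        40.7193
  3        22.50        19.3671        58.1013
  4        22.50        18.4229        73.6917
  5        22.50        17.5248        87.6239
  6        22.50        16.6704       100.0225
  7        22.50        15.8577       111.0040
  8        22.50        15.0846       120.6770
  9        22.50        14.3492       129.1430
  10    1,022.50       620.3021     6,203.0207
  Σ                    779.3416     6,945.4064
Price P = Σ PV = 779.3416.
Macaulay duration = Σ(t·PV) / P = 6,945.4064 / 779.3416 = 8.91189 half-year periods.
In years: 8.91189 / 2 = 4.45594 years.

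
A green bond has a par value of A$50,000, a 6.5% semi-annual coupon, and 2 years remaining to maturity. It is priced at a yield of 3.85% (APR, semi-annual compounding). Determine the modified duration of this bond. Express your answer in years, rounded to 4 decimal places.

1.8740 years

Periodic yield y = 0.01925. First find Macaulay duration:
  t   CF        PV=CF/(1+0.01925)^t    t·PV
  1     1,625.00     1,594.3095     1,594.3095
  2     1,625.00     1,564.1987     3,128.3974
  3     1,625.00     1,534.6566     4,603.9697
  4    51,625.00    47,834.0534   191,336.2137
  Σ                 52,527.2183   200,662.8904
P = 52,527.2183; Macaulay duration = 200,662.8904 / 52,527.2183 = 3.82017 half-year periods = 1.91008 years.
Modified duration = D_Mac / (1 + y) = 1.91008 / 1.01925 = 1.87401 years.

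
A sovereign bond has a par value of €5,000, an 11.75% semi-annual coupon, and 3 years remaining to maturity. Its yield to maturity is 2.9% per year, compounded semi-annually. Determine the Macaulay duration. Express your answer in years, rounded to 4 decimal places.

Periodic yield y = 0.0145. Discount each cash flow and weight by its period:
  t   CF        PV=CF/(1+0.0145)^t    t·PV
  1       293.75       289.5515       289.5515
  2       293.75       285.4130       570.8260
  3       293.75       281.3337       844.0010
  4       293.75       277.3126     1,109.2506
  5       293.75       273.3491     1,366.7454
  6     5,293.75     4,855.6919    29,134.1512
  Σ                  6,262.6518    33,314.5257
Price P = Σ PV = 6,262.6518.
Macaulay duration = Σ(t·PV) / P = 33,314.5257 / 6,262.6518 = 5.31956 half-year periods.
In years: 5.31956 / 2 = 2.65978 years.

2.6598 years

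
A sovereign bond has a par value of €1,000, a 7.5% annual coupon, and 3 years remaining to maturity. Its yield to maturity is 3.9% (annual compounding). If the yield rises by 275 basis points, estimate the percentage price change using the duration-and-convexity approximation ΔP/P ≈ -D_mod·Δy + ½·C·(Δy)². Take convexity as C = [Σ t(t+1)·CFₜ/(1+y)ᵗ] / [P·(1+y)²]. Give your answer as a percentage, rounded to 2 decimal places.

-7.04%

With y = 0.039:
  t   CF        PV=CF/(1+0.039)^t    t·PV        t(t+1)·PV
  1        75.00        72.1848        72.1848         144.3696
  2        75.00        69.4753       138.9505         416.8515
  3     1,075.00       958.4331     2,875.2994      11,501.1977
  Σ                  1,100.0932     3,086.4347      12,062.4188
P = 1,100.0932; D_Mac = 2.80561 yrs; D_mod = 2.70030 yrs; C = 10.15720.
Duration effect: -2.70030 × (+0.0275) = -0.074258
Convexity effect: 0.5 × 10.15720 × (0.0275)² = +0.0038407
ΔP/P ≈ -0.074258 + 0.0038407 = -0.070418 = -7.0418%.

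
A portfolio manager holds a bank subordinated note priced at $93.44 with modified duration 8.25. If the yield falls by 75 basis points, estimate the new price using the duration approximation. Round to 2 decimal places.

$99.22

Duration approximation: ΔP/P ≈ -D_mod · Δy = -8.25 × (-0.0075) = +0.061875.
New price ≈ 93.44 × (1 + 0.061875) = 99.22160.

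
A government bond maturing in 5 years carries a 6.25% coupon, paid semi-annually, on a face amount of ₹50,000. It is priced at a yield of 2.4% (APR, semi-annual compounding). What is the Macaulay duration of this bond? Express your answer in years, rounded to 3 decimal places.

4.430 years

Periodic yield y = 0.012. Discount each cash flow and weight by its period:
  t   CF        PV=CF/(1+0.012)^t    t·PV
  1     1,562.50     1,543.9723     1,543.9723
  2     1,562.50     1,525.6644     3,051.3287
  3     1,562.50     1,507.5735     4,522.7204
  4     1,562.50     1,489.6971     5,958.7885
  5     1,562.50     1,472.0327     7,360.1636
  6     1,562.50     1,454.5778     8,727.4667
  7     1,562.50     1,437.3298    10,061.3088
  8     1,562.50     1,420.2864    11,362.2911
  9     1,562.50     1,403.4451    12,631.0055
  10   51,562.50    45,764.5125   457,645.1254
  Σ                 59,019.0916   522,864.1711
Price P = Σ PV = 59,019.0916.
Macaulay duration = Σ(t·PV) / P = 522,864.1711 / 59,019.0916 = 8.85924 half-year periods.
In years: 8.85924 / 2 = 4.42962 years.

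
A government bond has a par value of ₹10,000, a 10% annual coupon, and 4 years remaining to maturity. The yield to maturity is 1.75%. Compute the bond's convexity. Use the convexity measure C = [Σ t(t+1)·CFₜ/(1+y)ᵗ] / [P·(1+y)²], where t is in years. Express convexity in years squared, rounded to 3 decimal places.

With y = 0.0175:
  t   CF        PV=CF/(1+0.0175)^t    t·PV        t(t+1)·PV
  1     1,000.00       982.8010       982.8010       1,965.6020
  2     1,000.00       965.8978     1,931.7955       5,795.3866
  3     1,000.00       949.2853     2,847.8558      11,391.4234
  4    11,000.00    10,262.5436    41,050.1742     205,250.8712
  Σ                 13,160.5276    46,812.6266     224,403.2832
P = 13,160.5276.
Convexity = Σ t(t+1)·PV / [P·(1+y)²] = 224,403.2832 / (13,160.5276 × 1.035306) = 16.46975.

16.470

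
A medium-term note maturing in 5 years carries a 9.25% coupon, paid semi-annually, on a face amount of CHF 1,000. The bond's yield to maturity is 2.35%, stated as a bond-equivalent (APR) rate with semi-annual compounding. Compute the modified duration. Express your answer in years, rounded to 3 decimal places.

4.197 years

Periodic yield y = 0.01175. First find Macaulay duration:
  t   CF        PV=CF/(1+0.01175)^t    t·PV
  1        46.25        45.7129        45.7129
  2        46.25        45.1820        90.3640
  3        46.25        44.6573       133.9718
  4        46.25        44.1386       176.5545
  5        46.25        43.6260       218.1301
  6        46.25        43.1194       258.7163
  7        46.25        42.6186       298.3302
  8        46.25        42.1237       336.9892
  9        46.25        41.6344       374.7100
  10    1,046.25       930.9007     9,309.0066
  Σ                  1,323.7135    11,242.4857
P = 1,323.7135; Macaulay duration = 11,242.4857 / 1,323.7135 = 8.49314 half-year periods = 4.24657 years.
Modified duration = D_Mac / (1 + y) = 4.24657 / 1.01175 = 4.19725 years.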